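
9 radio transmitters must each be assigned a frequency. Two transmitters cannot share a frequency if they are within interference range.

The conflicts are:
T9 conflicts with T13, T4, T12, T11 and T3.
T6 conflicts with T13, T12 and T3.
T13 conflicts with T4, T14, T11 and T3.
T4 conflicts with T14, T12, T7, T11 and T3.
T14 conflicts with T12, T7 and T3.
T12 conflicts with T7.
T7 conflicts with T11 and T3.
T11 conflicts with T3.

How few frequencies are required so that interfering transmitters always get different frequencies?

T9, T13, T4, T11, T3 all conflict with each other, so at least 5 frequencies are needed.
Using 5 frequencies: T9=4, T6=1, T13=3, T4=1, T14=4, T12=2, T7=3, T11=5, T3=2. No two conflicting transmitters share a frequency.

5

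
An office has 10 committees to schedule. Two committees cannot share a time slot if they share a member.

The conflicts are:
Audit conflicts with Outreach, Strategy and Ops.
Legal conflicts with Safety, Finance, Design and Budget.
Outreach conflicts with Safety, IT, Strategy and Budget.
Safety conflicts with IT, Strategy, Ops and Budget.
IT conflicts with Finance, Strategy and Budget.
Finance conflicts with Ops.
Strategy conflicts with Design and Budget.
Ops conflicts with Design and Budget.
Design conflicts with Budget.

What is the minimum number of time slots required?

5

Outreach, Safety, IT, Strategy, Budget pairwise conflict, so at least 5 time slots are needed.
5 time slots suffice: Audit=1, Legal=3, Outreach=4, Safety=2, IT=5, Finance=1, Strategy=3, Ops=3, Design=2, Budget=1. Each listed conflict is separated.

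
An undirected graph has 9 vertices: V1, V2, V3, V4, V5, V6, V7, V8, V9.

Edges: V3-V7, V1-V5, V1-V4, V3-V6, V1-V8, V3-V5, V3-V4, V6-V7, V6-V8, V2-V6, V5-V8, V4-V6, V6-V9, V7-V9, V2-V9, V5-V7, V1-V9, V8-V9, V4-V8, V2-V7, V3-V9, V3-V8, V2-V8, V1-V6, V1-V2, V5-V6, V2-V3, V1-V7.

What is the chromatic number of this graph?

5

V2, V3, V6, V7, V9 are mutually adjacent (a clique of size 5), so at least 5 colors are needed.
5 colors suffice: color 1 → {V6}; color 2 → {V1, V3}; color 3 → {V7, V8}; color 4 → {V2, V4, V5}; color 5 → {V9}. Each edge has distinct colors on its endpoints.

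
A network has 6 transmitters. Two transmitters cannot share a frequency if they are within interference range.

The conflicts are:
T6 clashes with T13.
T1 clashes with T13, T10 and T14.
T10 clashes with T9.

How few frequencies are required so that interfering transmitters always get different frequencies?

2

T6 and T13 conflict, so at least 2 frequencies are needed.
2 frequencies suffice: T6=1, T1=1, T13=2, T10=2, T14=2, T9=1. Each listed conflict is separated.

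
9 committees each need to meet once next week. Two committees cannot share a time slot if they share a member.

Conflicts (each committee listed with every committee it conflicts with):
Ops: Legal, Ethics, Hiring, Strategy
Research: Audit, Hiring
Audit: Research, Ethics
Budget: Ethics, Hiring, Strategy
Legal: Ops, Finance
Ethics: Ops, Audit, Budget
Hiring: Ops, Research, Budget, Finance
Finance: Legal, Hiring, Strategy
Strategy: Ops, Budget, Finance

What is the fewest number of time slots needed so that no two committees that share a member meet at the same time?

3

The cycle Hiring-Budget-Ethics-Audit-Research-Hiring has odd length 5, so it cannot be 2-colored; at least 3 time slots are needed.
3 time slots suffice: time slot 1 → {Legal, Ethics, Hiring, Strategy}; time slot 2 → {Ops, Audit, Budget, Finance}; time slot 3 → {Research}. Every pair that conflicts lands in different time slots.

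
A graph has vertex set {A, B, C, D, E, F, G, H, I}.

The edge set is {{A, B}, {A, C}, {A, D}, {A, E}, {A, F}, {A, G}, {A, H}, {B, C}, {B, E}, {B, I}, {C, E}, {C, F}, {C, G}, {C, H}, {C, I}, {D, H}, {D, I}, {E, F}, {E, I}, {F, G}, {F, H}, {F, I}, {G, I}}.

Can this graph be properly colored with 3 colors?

A, C, F, H form a clique, so at least 4 colors are needed.
So 3 colors are not enough.

No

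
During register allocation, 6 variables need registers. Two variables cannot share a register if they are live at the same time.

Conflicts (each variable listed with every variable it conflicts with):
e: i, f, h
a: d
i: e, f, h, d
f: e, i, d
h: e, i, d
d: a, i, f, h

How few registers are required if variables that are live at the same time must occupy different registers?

3

i, f, d pairwise conflict, so at least 3 registers are needed.
A valid assignment using 3 registers: e=1, a=2, i=2, f=3, h=3, d=1. Every pair that conflicts lands in different registers.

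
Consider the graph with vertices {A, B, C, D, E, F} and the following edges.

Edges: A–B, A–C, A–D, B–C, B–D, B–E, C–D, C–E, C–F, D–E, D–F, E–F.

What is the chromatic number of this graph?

C, D, E, F are pairwise adjacent (a clique of size 4), so at least 4 colors are needed.
4 colors suffice: color 1 → {D}; color 2 → {C}; color 3 → {A, E}; color 4 → {B, F}. Each edge has distinct colors on its endpoints.

4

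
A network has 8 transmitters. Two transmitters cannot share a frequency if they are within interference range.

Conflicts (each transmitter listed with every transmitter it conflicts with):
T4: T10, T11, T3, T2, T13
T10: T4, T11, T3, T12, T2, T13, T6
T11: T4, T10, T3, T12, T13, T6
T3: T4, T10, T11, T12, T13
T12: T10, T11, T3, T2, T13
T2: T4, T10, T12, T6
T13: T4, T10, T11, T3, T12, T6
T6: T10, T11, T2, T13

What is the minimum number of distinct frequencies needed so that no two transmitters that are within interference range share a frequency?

5

T4, T10, T11, T3, T13 all conflict with each other, so at least 5 frequencies are needed.
5 frequencies suffice: T4=5, T10=1, T11=3, T3=4, T12=5, T2=2, T13=2, T6=4. Every pair that conflicts lands in different frequencies.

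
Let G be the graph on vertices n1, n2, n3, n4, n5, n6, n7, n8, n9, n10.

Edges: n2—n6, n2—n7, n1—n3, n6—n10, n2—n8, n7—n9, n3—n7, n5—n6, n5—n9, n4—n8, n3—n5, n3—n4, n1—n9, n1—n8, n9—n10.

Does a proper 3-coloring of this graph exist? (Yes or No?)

The chromatic number is 3. The cycle n7-n9-n5-n6-n2-n7 has odd length 5, so it cannot be 2-colored; at least 3 colors are needed.
One proper 3-coloring: n1=2, n2=3, n3=1, n4=2, n5=2, n6=1, n7=2, n8=1, n9=1, n10=2.
That is already a proper 3-coloring.

Yes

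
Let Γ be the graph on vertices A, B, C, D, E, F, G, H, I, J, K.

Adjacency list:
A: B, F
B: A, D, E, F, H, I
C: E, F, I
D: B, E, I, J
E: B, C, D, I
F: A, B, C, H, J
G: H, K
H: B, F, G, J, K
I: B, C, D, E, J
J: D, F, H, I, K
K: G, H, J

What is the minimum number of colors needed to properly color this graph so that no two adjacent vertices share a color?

4

B, D, E, I form a clique, so at least 4 colors are needed.
4 colors suffice: color red → {B, C, G, J}; color blue → {F, I, K}; color green → {A, E, H}; color yellow → {D}. No two adjacent vertices share a color.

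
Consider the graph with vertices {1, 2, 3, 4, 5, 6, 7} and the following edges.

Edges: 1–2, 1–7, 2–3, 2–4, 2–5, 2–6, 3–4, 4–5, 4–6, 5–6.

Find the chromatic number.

2, 4, 5, 6 are pairwise adjacent (a clique of size 4), so at least 4 colors are needed.
4 colors suffice: color red → {2, 7}; color blue → {1, 4}; color green → {3, 6}; color yellow → {5}. Every edge joins two different colors.

4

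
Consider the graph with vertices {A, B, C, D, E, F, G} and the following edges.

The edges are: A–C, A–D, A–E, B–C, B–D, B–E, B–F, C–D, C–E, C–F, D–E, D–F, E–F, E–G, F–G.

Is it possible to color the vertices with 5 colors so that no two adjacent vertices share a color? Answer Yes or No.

The chromatic number is 5. B, C, D, E, F are mutually adjacent (a clique of size 5), so at least 5 colors are needed.
5 colors suffice: A=4, B=5, C=3, D=2, E=1, F=4, G=2.
That is already a proper 5-coloring.

Yes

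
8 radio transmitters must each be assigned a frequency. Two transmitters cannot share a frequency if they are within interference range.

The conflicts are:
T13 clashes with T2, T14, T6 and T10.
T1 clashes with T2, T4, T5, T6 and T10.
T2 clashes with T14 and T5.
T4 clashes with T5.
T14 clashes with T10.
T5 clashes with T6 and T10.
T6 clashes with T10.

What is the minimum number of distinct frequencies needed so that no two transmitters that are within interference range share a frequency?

4

T1, T5, T6, T10 pairwise conflict, so at least 4 frequencies are needed.
4 frequencies suffice: frequency 1 → {T13, T5}; frequency 2 → {T1, T14}; frequency 3 → {T2, T4, T10}; frequency 4 → {T6}. Every pair that conflicts lands in different frequencies.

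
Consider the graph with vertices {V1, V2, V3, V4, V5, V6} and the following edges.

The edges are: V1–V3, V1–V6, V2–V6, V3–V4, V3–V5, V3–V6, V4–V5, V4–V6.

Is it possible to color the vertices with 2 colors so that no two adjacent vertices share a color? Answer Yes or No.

No

V3, V4, V6 form a triangle, so at least 3 colors are needed.
So 2 colors are not enough.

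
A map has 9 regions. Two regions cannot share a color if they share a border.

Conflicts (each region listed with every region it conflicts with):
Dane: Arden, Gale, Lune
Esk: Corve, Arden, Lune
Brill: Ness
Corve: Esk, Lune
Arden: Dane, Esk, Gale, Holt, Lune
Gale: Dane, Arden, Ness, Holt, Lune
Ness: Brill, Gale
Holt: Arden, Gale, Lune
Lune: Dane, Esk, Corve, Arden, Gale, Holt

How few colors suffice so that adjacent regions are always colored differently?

4

Arden, Gale, Holt, Lune pairwise conflict, so at least 4 colors are needed.
4 colors suffice: color 1 → {Ness, Lune}; color 2 → {Esk, Brill, Gale}; color 3 → {Corve, Arden}; color 4 → {Dane, Holt}. Each listed conflict is separated.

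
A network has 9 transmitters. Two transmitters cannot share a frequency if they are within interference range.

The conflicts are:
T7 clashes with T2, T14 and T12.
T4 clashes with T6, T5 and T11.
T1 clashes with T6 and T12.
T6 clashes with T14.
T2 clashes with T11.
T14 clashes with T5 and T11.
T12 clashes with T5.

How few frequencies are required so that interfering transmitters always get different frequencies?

3

The cycle T5-T4-T6-T1-T12-T5 has odd length 5, so it cannot be 2-colored; at least 3 frequencies are needed.
3 frequencies suffice: T7=2, T4=1, T1=3, T6=2, T2=1, T14=1, T12=1, T5=2, T11=2. Every pair that conflicts lands in different frequencies.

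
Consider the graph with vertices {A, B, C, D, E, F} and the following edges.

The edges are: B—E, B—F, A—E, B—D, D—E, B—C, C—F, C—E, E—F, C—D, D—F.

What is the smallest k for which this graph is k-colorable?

B, C, D, E, F are pairwise adjacent (a clique of size 5), so at least 5 colors are needed.
A valid assignment using 5 colors: A=blue, B=yellow, C=blue, D=purple, E=red, F=green. Every edge joins two different colors.

5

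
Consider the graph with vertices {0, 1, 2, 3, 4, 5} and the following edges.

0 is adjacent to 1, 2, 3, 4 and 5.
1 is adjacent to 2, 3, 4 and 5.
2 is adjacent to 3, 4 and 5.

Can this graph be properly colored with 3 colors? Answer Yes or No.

No

0, 1, 2, 5 are pairwise adjacent (a clique of size 4), so at least 4 colors are needed.
So 3 colors are not enough.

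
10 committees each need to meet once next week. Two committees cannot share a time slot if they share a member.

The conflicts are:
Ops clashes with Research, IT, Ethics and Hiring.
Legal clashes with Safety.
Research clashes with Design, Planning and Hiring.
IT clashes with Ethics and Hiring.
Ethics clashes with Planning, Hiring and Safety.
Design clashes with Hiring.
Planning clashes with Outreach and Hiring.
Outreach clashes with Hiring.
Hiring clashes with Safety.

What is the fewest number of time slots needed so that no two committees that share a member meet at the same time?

4

Ops, IT, Ethics, Hiring are mutually in conflict, so at least 4 time slots are needed.
A valid assignment using 4 time slots: Ops=3, Legal=1, Research=2, IT=4, Ethics=2, Design=3, Planning=3, Outreach=2, Hiring=1, Safety=3. No two conflicting committees share a time slot.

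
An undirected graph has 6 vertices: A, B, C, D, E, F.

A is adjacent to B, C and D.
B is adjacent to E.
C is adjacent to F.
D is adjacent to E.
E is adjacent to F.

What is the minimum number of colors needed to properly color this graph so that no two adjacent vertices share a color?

The cycle C-A-B-E-F-C has odd length 5, so it cannot be 2-colored; at least 3 colors are needed.
3 colors suffice: color red → {A, E}; color blue → {B, C, D}; color green → {F}. Each edge has distinct colors on its endpoints.

3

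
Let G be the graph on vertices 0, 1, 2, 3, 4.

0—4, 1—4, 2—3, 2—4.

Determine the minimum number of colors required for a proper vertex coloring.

2

2 and 3 are adjacent, so at least 2 colors are needed.
2 colors suffice: color a → {3, 4}; color b → {0, 1, 2}. No two adjacent vertices share a color.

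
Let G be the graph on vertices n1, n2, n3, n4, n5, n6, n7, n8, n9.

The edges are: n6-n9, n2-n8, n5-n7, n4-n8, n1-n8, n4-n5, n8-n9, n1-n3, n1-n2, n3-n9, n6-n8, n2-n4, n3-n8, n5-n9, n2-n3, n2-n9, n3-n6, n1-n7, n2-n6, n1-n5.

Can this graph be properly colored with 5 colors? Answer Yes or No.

The chromatic number is 5. n2, n3, n6, n8, n9 form a clique, so at least 5 colors are needed.
5 colors suffice: color R → {n5, n8}; color B → {n2, n7}; color G → {n3, n4}; color Y → {n1, n9}; color P → {n6}.
That is already a proper 5-coloring.

Yes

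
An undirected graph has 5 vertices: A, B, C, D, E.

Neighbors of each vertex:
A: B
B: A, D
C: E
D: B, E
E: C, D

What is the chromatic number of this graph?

A and B are adjacent, so at least 2 colors are needed.
2 colors suffice: color 1 → {B, E}; color 2 → {A, C, D}. No two adjacent vertices share a color.

2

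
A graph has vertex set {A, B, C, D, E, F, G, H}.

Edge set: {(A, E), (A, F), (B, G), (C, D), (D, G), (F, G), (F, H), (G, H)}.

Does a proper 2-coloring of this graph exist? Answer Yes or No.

F, G, H are pairwise adjacent, so at least 3 colors are needed.
So 2 colors are not enough.

No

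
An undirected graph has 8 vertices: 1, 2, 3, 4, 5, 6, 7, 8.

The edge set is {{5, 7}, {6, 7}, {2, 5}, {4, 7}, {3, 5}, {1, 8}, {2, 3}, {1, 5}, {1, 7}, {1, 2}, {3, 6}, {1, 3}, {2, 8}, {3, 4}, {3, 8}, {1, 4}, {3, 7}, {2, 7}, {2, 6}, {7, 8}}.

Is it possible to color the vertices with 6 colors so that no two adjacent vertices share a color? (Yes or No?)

Yes

The chromatic number is 5. 1, 2, 3, 5, 7 are mutually adjacent (a clique of size 5), so at least 5 colors are needed.
A valid assignment using 5 colors: 1=green, 2=yellow, 3=red, 4=yellow, 5=purple, 6=green, 7=blue, 8=purple.
Since 6 ≥ 5, a proper 6-coloring certainly exists.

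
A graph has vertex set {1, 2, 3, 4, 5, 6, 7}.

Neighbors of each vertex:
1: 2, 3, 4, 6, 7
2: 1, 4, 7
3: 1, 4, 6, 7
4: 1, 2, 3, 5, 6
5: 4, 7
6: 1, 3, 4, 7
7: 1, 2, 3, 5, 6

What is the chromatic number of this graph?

1, 3, 4, 6 are mutually adjacent (a clique of size 4), so at least 4 colors are needed.
A valid assignment using 4 colors: 1=blue, 2=green, 3=yellow, 4=red, 5=blue, 6=green, 7=red. No two adjacent vertices share a color.

4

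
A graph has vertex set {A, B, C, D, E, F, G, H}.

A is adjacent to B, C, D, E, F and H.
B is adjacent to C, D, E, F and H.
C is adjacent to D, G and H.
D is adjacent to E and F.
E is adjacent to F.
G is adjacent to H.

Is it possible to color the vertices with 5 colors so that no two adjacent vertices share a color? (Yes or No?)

Yes

The chromatic number is 5. A, B, D, E, F form a clique, so at least 5 colors are needed.
5 colors suffice: color 1 → {B, G}; color 2 → {A}; color 3 → {C, E}; color 4 → {D, H}; color 5 → {F}.
That is already a proper 5-coloring.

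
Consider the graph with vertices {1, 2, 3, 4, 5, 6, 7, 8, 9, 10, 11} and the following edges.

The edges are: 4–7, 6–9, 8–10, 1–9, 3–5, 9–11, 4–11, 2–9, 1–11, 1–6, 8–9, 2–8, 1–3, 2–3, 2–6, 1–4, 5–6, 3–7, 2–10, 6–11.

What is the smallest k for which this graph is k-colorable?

4

1, 6, 9, 11 are pairwise adjacent (a clique of size 4), so at least 4 colors are needed.
A valid assignment using 4 colors: 1=b, 2=b, 3=a, 4=a, 5=b, 6=a, 7=b, 8=a, 9=c, 10=c, 11=d. No two adjacent vertices share a color.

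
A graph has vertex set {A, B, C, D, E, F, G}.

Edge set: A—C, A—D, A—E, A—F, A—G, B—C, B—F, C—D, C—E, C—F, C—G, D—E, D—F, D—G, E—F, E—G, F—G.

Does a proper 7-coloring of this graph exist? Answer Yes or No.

The chromatic number is 6. A, C, D, E, F, G are pairwise adjacent (a clique of size 6), so at least 6 colors are needed.
One proper 6-coloring: A=5, B=3, C=2, D=4, E=3, F=1, G=6.
Since 7 ≥ 6, a proper 7-coloring certainly exists.

Yes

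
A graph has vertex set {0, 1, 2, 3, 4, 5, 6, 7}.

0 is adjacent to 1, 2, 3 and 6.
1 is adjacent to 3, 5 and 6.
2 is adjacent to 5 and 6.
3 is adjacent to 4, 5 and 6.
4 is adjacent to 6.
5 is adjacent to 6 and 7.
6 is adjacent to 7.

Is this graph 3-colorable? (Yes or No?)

No

0, 1, 3, 6 are pairwise adjacent (a clique of size 4), so at least 4 colors are needed.
So 3 colors are not enough.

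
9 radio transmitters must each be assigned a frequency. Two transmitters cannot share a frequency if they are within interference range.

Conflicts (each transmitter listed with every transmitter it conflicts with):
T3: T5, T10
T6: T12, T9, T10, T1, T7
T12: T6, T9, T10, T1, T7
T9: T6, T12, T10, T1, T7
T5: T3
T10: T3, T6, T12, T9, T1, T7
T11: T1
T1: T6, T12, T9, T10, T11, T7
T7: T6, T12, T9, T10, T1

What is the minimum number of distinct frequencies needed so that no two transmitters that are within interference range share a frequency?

T6, T12, T9, T10, T1, T7 are mutually in conflict, so at least 6 frequencies are needed.
A valid assignment using 6 frequencies: T3=1, T6=6, T12=4, T9=5, T5=2, T10=2, T11=2, T1=1, T7=3. No two conflicting transmitters share a frequency.

6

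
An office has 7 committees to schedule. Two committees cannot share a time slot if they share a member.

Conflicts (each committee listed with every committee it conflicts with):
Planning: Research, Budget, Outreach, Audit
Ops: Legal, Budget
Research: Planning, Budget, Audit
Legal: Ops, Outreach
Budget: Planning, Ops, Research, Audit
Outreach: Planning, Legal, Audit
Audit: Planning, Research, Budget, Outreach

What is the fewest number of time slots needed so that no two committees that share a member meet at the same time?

4

Planning, Research, Budget, Audit are mutually in conflict, so at least 4 time slots are needed.
4 time slots suffice: time slot 1 → {Legal, Audit}; time slot 2 → {Planning, Ops}; time slot 3 → {Budget, Outreach}; time slot 4 → {Research}. No two conflicting committees share a time slot.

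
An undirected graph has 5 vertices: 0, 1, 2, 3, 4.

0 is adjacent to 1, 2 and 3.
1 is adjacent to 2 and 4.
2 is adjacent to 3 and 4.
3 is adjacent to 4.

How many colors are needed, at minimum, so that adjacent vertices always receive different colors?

2, 3, 4 are pairwise adjacent, so at least 3 colors are needed.
One proper 3-coloring: 0=b, 1=c, 2=a, 3=c, 4=b. Each edge has distinct colors on its endpoints.

3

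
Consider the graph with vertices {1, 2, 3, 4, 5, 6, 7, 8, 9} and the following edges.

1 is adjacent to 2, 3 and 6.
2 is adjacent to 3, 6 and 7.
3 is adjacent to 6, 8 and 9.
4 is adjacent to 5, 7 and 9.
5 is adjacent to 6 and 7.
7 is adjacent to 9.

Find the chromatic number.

4

1, 2, 3, 6 are pairwise adjacent (a clique of size 4), so at least 4 colors are needed.
4 colors suffice: color red → {3, 7}; color blue → {2, 5, 8, 9}; color green → {4, 6}; color yellow → {1}. No two adjacent vertices share a color.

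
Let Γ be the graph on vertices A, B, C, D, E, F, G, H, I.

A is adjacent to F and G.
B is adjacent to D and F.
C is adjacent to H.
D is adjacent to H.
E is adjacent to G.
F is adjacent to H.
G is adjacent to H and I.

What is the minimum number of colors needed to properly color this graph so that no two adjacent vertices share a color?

C and H are adjacent, so at least 2 colors are needed.
2 colors suffice: color 1 → {C, D, F, G}; color 2 → {A, B, E, H, I}. Every edge joins two different colors.

2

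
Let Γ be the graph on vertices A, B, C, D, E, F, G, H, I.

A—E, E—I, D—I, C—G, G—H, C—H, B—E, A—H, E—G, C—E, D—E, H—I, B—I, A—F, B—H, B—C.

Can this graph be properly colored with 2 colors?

No

B, C, H are pairwise adjacent, so at least 3 colors are needed.
So 2 colors are not enough.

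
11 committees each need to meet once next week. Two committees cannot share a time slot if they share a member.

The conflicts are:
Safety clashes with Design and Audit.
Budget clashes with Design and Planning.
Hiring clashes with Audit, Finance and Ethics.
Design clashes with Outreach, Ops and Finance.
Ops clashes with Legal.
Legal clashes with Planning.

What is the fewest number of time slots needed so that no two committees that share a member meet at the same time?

The cycle Design-Budget-Planning-Legal-Ops-Design has odd length 5, so it cannot be 2-colored; at least 3 time slots are needed.
3 time slots suffice: time slot 1 → {Hiring, Design, Planning}; time slot 2 → {Safety, Budget, Outreach, Ops, Finance, Ethics}; time slot 3 → {Audit, Legal}. Every pair that conflicts lands in different time slots.

3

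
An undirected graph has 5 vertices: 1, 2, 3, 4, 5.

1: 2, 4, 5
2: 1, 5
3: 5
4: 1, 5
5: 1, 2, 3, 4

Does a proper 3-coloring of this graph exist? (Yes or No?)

The chromatic number is 3. 1, 4, 5 are pairwise adjacent, so at least 3 colors are needed.
3 colors suffice: color a → {5}; color b → {1, 3}; color c → {2, 4}.
That is already a proper 3-coloring.

Yes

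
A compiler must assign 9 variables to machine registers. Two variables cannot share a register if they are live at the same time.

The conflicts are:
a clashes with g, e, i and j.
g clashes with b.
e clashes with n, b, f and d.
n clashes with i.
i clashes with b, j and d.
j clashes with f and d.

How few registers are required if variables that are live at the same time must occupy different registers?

i, j, d are mutually in conflict, so at least 3 registers are needed.
Using 3 registers: a=2, g=1, e=1, n=2, i=1, b=2, j=3, f=2, d=2. Each listed conflict is separated.

3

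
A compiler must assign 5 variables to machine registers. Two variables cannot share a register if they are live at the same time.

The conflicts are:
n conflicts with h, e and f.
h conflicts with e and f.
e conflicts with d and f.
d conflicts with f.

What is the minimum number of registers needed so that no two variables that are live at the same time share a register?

n, h, e, f pairwise conflict, so at least 4 registers are needed.
4 registers suffice: register 1 → {e}; register 2 → {f}; register 3 → {n, d}; register 4 → {h}. No two conflicting variables share a register.

4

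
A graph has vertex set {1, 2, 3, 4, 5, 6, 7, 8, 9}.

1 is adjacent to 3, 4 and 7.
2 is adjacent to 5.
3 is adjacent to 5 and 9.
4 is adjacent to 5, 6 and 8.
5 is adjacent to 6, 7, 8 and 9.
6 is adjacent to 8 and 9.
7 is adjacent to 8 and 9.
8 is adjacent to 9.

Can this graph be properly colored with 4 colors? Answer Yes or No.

Yes

The chromatic number is 4. 4, 5, 6, 8 form a clique, so at least 4 colors are needed.
4 colors suffice: color red → {1, 5}; color blue → {2, 3, 8}; color green → {4, 9}; color yellow → {6, 7}.
That is already a proper 4-coloring.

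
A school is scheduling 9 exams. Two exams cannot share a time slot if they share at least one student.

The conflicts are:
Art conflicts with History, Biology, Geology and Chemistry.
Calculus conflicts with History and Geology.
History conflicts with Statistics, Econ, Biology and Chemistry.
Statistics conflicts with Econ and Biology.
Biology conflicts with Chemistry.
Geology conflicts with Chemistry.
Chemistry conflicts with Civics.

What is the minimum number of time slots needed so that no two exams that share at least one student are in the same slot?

4

Art, History, Biology, Chemistry pairwise conflict, so at least 4 time slots are needed.
4 time slots suffice: time slot 1 → {History, Geology, Civics}; time slot 2 → {Calculus, Statistics, Chemistry}; time slot 3 → {Art, Econ}; time slot 4 → {Biology}. Each listed conflict is separated.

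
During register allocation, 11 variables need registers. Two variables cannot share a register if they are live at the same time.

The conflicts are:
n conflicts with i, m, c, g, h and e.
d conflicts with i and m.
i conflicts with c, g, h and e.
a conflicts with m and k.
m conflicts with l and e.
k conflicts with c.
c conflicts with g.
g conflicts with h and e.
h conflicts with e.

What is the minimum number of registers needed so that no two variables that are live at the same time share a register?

5

n, i, g, h, e all conflict with each other, so at least 5 registers are needed.
5 registers suffice: register 1 → {n, d, k, l}; register 2 → {i, m}; register 3 → {a, c, e}; register 4 → {g}; register 5 → {h}. No two conflicting variables share a register.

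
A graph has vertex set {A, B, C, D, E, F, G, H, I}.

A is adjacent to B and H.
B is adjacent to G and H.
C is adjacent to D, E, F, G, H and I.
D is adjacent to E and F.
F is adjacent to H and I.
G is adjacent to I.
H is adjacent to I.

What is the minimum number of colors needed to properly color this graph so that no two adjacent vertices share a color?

C, F, H, I form a clique, so at least 4 colors are needed.
A valid assignment using 4 colors: A=green, B=red, C=red, D=blue, E=green, F=green, G=blue, H=blue, I=yellow. Every edge joins two different colors.

4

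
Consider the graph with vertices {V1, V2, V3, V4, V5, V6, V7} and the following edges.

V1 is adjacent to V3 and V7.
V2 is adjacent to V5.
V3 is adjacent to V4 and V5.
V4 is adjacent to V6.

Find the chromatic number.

V3 and V4 are adjacent, so at least 2 colors are needed.
2 colors suffice: color 1 → {V2, V3, V6, V7}; color 2 → {V1, V4, V5}. Each edge has distinct colors on its endpoints.

2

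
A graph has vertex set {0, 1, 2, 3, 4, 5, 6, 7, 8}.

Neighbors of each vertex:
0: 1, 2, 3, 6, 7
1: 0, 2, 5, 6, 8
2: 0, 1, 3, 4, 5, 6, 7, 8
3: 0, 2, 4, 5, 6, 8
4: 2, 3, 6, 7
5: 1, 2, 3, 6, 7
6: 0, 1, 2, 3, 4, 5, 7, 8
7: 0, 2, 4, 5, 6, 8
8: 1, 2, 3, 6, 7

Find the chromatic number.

1, 2, 5, 6 form a clique, so at least 4 colors are needed.
4 colors suffice: color a → {6}; color b → {2}; color c → {1, 3, 7}; color d → {0, 4, 5, 8}. No two adjacent vertices share a color.

4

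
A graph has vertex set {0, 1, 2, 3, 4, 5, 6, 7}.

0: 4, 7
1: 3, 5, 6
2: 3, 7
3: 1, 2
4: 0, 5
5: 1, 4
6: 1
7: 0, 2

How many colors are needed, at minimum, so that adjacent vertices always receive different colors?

The cycle 5-1-3-2-7-0-4-5 has odd length 7, so it cannot be 2-colored; at least 3 colors are needed.
3 colors suffice: 0=green, 1=red, 2=red, 3=blue, 4=red, 5=blue, 6=blue, 7=blue. Each edge has distinct colors on its endpoints.

3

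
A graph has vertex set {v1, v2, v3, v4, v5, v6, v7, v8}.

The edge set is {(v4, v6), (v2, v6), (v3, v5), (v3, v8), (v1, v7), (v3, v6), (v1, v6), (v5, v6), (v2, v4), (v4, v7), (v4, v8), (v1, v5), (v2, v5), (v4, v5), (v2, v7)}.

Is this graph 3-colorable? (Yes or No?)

No

v2, v4, v5, v6 are mutually adjacent (a clique of size 4), so at least 4 colors are needed.
So 3 colors are not enough.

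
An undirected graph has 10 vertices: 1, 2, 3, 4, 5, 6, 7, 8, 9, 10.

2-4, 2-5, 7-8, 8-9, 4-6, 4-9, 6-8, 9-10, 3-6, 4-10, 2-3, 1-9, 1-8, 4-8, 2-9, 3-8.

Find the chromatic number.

3

4, 9, 10 form a triangle, so at least 3 colors are needed.
A valid assignment using 3 colors: 1=b, 2=a, 3=b, 4=b, 5=b, 6=c, 7=b, 8=a, 9=c, 10=a. Each edge has distinct colors on its endpoints.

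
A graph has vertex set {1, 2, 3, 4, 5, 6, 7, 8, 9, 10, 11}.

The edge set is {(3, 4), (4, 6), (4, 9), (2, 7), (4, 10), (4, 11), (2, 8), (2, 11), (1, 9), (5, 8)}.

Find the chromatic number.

2

4 and 6 are adjacent, so at least 2 colors are needed.
2 colors suffice: color a → {1, 2, 4, 5}; color b → {3, 6, 7, 8, 9, 10, 11}. Each edge has distinct colors on its endpoints.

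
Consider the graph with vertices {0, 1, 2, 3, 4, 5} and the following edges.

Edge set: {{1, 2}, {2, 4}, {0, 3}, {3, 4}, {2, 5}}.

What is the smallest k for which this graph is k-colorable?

2

2 and 4 are adjacent, so at least 2 colors are needed.
2 colors suffice: color red → {2, 3}; color blue → {0, 1, 4, 5}. Each edge has distinct colors on its endpoints.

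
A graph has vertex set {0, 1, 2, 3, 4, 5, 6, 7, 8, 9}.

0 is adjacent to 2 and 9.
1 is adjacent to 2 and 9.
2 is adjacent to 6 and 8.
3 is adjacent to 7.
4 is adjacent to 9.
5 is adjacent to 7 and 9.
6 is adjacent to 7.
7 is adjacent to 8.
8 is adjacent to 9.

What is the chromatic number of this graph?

5 and 9 are adjacent, so at least 2 colors are needed.
A valid assignment using 2 colors: 0=b, 1=b, 2=a, 3=b, 4=b, 5=b, 6=b, 7=a, 8=b, 9=a. Every edge joins two different colors.

2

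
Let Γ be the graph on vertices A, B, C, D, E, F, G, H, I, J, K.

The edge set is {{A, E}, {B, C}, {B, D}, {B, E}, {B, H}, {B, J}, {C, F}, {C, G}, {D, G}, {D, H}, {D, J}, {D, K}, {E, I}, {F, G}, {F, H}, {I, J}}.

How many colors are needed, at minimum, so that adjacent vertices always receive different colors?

B, D, J form a triangle, so at least 3 colors are needed.
3 colors suffice: color 1 → {A, B, G, I, K}; color 2 → {D, E, F}; color 3 → {C, H, J}. Each edge has distinct colors on its endpoints.

3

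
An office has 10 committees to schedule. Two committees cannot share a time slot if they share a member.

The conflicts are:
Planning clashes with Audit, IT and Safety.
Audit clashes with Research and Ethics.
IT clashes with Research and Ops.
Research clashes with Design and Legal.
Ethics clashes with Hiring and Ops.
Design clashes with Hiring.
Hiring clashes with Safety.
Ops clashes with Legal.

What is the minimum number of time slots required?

3

The cycle Audit-Research-Design-Hiring-Ethics-Audit has odd length 5, so it cannot be 2-colored; at least 3 time slots are needed.
3 time slots suffice: time slot 1 → {Planning, Research, Hiring, Ops}; time slot 2 → {Audit, IT, Design, Safety, Legal}; time slot 3 → {Ethics}. No two conflicting committees share a time slot.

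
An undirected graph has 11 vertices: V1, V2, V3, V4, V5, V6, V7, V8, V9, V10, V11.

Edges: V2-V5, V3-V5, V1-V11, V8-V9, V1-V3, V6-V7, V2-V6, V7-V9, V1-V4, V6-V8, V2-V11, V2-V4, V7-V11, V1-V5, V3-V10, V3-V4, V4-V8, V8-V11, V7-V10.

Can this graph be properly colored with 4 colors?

The chromatic number is 3. V1, V3, V4 are pairwise adjacent, so at least 3 colors are needed.
3 colors suffice: color 1 → {V2, V3, V7, V8}; color 2 → {V4, V5, V6, V9, V10, V11}; color 3 → {V1}.
Since 4 ≥ 3, a proper 4-coloring certainly exists.

Yes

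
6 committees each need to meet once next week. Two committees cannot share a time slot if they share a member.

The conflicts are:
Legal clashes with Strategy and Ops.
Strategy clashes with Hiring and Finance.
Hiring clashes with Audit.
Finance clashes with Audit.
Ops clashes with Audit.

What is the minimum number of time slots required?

The cycle Ops-Audit-Finance-Strategy-Legal-Ops has odd length 5, so it cannot be 2-colored; at least 3 time slots are needed.
3 time slots suffice: time slot 1 → {Strategy, Audit}; time slot 2 → {Hiring, Finance, Ops}; time slot 3 → {Legal}. Each listed conflict is separated.

3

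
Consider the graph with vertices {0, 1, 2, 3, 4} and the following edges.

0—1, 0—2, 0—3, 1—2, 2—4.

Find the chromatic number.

0, 1, 2 are pairwise adjacent, so at least 3 colors are needed.
A valid assignment using 3 colors: 0=b, 1=c, 2=a, 3=a, 4=b. Every edge joins two different colors.

3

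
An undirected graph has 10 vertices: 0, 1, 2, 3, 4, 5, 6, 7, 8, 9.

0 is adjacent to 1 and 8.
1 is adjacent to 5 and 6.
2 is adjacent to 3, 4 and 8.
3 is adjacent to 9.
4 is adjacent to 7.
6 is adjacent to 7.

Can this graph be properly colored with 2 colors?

No

The cycle 2-8-0-1-6-7-4-2 has odd length 7, so it cannot be 2-colored; at least 3 colors are needed.
So 2 colors are not enough.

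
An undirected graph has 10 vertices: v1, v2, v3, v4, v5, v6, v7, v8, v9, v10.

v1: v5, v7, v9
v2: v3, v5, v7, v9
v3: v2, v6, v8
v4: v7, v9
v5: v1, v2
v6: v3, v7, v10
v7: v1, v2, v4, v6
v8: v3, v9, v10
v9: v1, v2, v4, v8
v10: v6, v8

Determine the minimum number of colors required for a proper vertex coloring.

2

v1 and v9 are adjacent, so at least 2 colors are needed.
A valid assignment using 2 colors: v1=B, v2=B, v3=R, v4=B, v5=R, v6=B, v7=R, v8=B, v9=R, v10=R. Each edge has distinct colors on its endpoints.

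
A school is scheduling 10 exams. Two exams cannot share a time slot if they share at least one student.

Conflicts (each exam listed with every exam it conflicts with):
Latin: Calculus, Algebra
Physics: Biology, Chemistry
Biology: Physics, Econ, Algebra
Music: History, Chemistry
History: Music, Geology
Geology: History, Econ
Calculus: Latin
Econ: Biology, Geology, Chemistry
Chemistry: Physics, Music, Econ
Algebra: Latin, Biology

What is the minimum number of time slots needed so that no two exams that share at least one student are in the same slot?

The cycle Econ-Chemistry-Music-History-Geology-Econ has odd length 5, so it cannot be 2-colored; at least 3 time slots are needed.
3 time slots suffice: time slot 1 → {Latin, Biology, History, Chemistry}; time slot 2 → {Physics, Music, Calculus, Econ, Algebra}; time slot 3 → {Geology}. Each listed conflict is separated.

3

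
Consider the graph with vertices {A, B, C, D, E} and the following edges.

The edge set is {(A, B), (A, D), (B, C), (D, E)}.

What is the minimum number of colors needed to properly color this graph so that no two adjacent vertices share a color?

B and C are adjacent, so at least 2 colors are needed.
2 colors suffice: color red → {B, D}; color blue → {A, C, E}. Each edge has distinct colors on its endpoints.

2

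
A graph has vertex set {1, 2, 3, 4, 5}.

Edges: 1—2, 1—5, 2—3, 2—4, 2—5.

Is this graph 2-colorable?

No

1, 2, 5 are pairwise adjacent, so at least 3 colors are needed.
So 2 colors are not enough.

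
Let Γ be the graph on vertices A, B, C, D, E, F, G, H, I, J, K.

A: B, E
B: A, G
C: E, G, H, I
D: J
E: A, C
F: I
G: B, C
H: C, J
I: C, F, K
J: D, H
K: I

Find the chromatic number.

3

The cycle B-G-C-E-A-B has odd length 5, so it cannot be 2-colored; at least 3 colors are needed.
One proper 3-coloring: A=3, B=1, C=1, D=2, E=2, F=1, G=2, H=2, I=2, J=1, K=1. Each edge has distinct colors on its endpoints.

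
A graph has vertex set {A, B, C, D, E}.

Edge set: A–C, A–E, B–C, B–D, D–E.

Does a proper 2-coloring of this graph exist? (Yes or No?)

The cycle D-E-A-C-B-D has odd length 5, so it cannot be 2-colored; at least 3 colors are needed.
So 2 colors are not enough.

No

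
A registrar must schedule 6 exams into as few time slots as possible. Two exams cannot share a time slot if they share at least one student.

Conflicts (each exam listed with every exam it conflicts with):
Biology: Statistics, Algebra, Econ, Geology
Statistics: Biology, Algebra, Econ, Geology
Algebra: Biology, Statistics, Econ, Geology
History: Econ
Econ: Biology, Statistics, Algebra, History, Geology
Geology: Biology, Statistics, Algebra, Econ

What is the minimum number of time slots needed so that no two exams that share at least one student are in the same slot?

5

Biology, Statistics, Algebra, Econ, Geology all conflict with each other, so at least 5 time slots are needed.
5 time slots suffice: time slot 1 → {Econ}; time slot 2 → {Statistics, History}; time slot 3 → {Biology}; time slot 4 → {Geology}; time slot 5 → {Algebra}. Every pair that conflicts lands in different time slots.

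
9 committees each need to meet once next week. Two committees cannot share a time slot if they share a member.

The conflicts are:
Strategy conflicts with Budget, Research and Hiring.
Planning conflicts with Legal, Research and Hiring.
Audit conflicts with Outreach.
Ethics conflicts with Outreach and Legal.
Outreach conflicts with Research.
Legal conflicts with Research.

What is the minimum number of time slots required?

Planning, Legal, Research are mutually in conflict, so at least 3 time slots are needed.
3 time slots suffice: time slot 1 → {Audit, Budget, Ethics, Research, Hiring}; time slot 2 → {Strategy, Outreach, Legal}; time slot 3 → {Planning}. Each listed conflict is separated.

3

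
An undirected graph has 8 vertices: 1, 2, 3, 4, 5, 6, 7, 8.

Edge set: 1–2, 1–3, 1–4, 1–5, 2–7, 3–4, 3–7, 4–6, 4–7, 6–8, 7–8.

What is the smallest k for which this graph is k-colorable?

3

3, 4, 7 are pairwise adjacent, so at least 3 colors are needed.
3 colors suffice: color red → {1, 6, 7}; color blue → {2, 4, 5, 8}; color green → {3}. No two adjacent vertices share a color.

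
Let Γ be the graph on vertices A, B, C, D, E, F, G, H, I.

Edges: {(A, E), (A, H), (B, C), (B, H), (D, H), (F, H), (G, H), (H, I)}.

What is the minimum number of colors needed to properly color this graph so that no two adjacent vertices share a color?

2

D and H are adjacent, so at least 2 colors are needed.
2 colors suffice: A=blue, B=blue, C=red, D=blue, E=red, F=blue, G=blue, H=red, I=blue. No two adjacent vertices share a color.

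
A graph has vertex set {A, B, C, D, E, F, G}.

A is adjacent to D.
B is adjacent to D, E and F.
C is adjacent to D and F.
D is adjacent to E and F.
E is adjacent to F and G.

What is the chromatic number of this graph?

B, D, E, F are pairwise adjacent (a clique of size 4), so at least 4 colors are needed.
A valid assignment using 4 colors: A=2, B=4, C=2, D=1, E=2, F=3, G=1. No two adjacent vertices share a color.

4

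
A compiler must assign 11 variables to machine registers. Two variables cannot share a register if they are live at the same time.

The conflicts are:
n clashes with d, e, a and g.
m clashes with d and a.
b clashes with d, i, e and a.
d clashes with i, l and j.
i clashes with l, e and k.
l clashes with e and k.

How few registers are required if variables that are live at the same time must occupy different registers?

3

b, d, i all conflict with each other, so at least 3 registers are needed.
A valid assignment using 3 registers: n=2, m=2, b=3, d=1, i=2, l=3, j=2, e=1, a=1, g=1, k=1. No two conflicting variables share a register.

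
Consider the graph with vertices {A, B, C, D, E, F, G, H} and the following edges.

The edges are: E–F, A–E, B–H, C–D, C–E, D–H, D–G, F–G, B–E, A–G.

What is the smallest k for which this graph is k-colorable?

3

The cycle C-D-H-B-E-C has odd length 5, so it cannot be 2-colored; at least 3 colors are needed.
One proper 3-coloring: A=blue, B=blue, C=green, D=blue, E=red, F=blue, G=red, H=red. Each edge has distinct colors on its endpoints.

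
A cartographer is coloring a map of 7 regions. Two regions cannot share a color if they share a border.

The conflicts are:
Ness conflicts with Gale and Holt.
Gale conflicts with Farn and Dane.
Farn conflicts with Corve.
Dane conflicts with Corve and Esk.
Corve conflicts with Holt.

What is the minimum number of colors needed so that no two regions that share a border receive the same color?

3

The cycle Ness-Gale-Farn-Corve-Holt-Ness has odd length 5, so it cannot be 2-colored; at least 3 colors are needed.
A valid assignment using 3 colors: Ness=3, Gale=2, Farn=1, Dane=1, Corve=2, Esk=2, Holt=1. No two conflicting regions share a color.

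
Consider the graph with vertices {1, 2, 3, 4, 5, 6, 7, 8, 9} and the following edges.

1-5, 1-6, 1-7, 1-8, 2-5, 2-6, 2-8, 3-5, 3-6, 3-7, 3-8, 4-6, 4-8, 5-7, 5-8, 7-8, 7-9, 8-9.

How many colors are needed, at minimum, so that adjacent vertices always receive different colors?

1, 5, 7, 8 are mutually adjacent (a clique of size 4), so at least 4 colors are needed.
A valid assignment using 4 colors: 1=yellow, 2=blue, 3=yellow, 4=blue, 5=green, 6=red, 7=blue, 8=red, 9=green. Each edge has distinct colors on its endpoints.

4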